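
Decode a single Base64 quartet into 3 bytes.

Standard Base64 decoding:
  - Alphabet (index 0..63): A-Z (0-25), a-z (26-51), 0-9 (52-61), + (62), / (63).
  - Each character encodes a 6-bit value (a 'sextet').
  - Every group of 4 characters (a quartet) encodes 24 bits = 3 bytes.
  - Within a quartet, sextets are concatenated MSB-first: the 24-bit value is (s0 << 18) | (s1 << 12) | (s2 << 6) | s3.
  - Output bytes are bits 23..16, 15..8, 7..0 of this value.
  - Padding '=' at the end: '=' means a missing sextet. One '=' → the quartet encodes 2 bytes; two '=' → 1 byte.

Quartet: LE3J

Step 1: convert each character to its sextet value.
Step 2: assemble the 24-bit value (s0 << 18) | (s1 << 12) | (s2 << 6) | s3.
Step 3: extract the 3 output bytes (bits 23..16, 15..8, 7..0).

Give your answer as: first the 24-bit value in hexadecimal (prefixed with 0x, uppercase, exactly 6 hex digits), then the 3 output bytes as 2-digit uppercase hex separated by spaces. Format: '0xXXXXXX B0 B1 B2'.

Answer: 0x2C4DC9 2C 4D C9

Derivation:
Sextets: L=11, E=4, 3=55, J=9
24-bit: (11<<18) | (4<<12) | (55<<6) | 9
      = 0x2C0000 | 0x004000 | 0x000DC0 | 0x000009
      = 0x2C4DC9
Bytes: (v>>16)&0xFF=2C, (v>>8)&0xFF=4D, v&0xFF=C9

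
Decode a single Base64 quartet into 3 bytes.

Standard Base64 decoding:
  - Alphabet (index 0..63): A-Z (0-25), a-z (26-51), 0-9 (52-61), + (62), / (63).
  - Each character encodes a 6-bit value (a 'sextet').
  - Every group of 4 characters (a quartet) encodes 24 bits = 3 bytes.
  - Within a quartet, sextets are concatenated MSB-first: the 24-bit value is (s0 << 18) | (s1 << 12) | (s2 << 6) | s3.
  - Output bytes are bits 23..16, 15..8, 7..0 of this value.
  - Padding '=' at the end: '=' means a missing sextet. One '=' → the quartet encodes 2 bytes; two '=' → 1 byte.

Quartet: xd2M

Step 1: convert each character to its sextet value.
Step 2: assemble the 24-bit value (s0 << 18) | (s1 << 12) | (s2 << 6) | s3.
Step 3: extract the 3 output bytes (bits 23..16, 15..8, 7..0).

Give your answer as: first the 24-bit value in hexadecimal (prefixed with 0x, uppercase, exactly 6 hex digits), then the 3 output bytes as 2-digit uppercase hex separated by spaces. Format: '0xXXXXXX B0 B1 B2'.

Answer: 0xC5DD8C C5 DD 8C

Derivation:
Sextets: x=49, d=29, 2=54, M=12
24-bit: (49<<18) | (29<<12) | (54<<6) | 12
      = 0xC40000 | 0x01D000 | 0x000D80 | 0x00000C
      = 0xC5DD8C
Bytes: (v>>16)&0xFF=C5, (v>>8)&0xFF=DD, v&0xFF=8C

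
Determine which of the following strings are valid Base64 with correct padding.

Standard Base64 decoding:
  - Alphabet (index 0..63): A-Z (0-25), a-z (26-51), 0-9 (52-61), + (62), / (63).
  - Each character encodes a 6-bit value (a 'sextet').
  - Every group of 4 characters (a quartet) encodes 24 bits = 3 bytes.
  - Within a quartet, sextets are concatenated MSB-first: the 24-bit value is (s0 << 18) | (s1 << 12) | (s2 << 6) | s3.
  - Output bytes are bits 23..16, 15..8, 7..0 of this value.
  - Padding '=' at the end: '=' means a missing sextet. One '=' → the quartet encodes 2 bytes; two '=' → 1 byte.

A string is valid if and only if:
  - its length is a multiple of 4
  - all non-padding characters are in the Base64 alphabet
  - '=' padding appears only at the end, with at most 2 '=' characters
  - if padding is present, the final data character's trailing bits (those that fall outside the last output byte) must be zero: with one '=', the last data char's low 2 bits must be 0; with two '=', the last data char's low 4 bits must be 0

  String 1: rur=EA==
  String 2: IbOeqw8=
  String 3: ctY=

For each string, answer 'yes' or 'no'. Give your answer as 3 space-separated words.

Answer: no yes yes

Derivation:
String 1: 'rur=EA==' → invalid (bad char(s): ['=']; '=' in middle)
String 2: 'IbOeqw8=' → valid
String 3: 'ctY=' → valid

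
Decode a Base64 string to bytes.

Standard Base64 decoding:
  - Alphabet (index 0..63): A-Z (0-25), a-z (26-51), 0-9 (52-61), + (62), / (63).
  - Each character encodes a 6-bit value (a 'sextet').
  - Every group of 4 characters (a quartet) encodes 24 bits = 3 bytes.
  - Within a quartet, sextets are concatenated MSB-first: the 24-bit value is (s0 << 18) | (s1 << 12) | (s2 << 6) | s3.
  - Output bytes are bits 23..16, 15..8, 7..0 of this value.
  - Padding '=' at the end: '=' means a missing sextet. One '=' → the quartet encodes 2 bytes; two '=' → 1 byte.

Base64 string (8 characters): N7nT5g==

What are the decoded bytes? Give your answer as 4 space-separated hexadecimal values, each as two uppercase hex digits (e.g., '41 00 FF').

After char 0 ('N'=13): chars_in_quartet=1 acc=0xD bytes_emitted=0
After char 1 ('7'=59): chars_in_quartet=2 acc=0x37B bytes_emitted=0
After char 2 ('n'=39): chars_in_quartet=3 acc=0xDEE7 bytes_emitted=0
After char 3 ('T'=19): chars_in_quartet=4 acc=0x37B9D3 -> emit 37 B9 D3, reset; bytes_emitted=3
After char 4 ('5'=57): chars_in_quartet=1 acc=0x39 bytes_emitted=3
After char 5 ('g'=32): chars_in_quartet=2 acc=0xE60 bytes_emitted=3
Padding '==': partial quartet acc=0xE60 -> emit E6; bytes_emitted=4

Answer: 37 B9 D3 E6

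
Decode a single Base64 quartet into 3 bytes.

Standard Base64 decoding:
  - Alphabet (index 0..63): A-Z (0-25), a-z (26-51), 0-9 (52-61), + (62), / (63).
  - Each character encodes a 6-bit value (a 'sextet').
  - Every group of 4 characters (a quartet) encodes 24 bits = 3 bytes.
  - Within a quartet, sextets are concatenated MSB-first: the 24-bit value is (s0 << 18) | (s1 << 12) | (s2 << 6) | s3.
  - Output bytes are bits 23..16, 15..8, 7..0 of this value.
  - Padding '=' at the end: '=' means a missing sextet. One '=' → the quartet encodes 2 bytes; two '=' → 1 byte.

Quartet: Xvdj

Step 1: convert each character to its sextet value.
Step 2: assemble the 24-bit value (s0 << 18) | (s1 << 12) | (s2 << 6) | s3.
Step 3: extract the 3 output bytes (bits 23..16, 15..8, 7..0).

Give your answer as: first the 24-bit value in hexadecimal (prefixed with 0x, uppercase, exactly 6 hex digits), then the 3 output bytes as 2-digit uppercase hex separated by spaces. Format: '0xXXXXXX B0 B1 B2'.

Sextets: X=23, v=47, d=29, j=35
24-bit: (23<<18) | (47<<12) | (29<<6) | 35
      = 0x5C0000 | 0x02F000 | 0x000740 | 0x000023
      = 0x5EF763
Bytes: (v>>16)&0xFF=5E, (v>>8)&0xFF=F7, v&0xFF=63

Answer: 0x5EF763 5E F7 63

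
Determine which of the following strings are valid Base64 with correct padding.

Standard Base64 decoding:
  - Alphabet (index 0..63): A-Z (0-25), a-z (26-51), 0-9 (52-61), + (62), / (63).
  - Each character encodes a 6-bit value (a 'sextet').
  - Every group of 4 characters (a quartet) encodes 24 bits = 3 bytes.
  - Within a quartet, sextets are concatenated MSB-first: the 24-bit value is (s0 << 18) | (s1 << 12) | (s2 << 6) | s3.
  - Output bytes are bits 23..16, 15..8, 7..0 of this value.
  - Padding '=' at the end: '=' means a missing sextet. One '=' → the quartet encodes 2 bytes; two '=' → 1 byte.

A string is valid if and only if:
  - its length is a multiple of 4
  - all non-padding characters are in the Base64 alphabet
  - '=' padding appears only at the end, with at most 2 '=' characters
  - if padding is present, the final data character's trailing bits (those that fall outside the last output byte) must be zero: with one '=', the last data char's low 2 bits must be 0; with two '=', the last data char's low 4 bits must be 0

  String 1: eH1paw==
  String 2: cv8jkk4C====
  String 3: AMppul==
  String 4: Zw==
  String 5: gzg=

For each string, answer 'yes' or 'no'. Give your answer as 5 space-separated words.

Answer: yes no no yes yes

Derivation:
String 1: 'eH1paw==' → valid
String 2: 'cv8jkk4C====' → invalid (4 pad chars (max 2))
String 3: 'AMppul==' → invalid (bad trailing bits)
String 4: 'Zw==' → valid
String 5: 'gzg=' → valid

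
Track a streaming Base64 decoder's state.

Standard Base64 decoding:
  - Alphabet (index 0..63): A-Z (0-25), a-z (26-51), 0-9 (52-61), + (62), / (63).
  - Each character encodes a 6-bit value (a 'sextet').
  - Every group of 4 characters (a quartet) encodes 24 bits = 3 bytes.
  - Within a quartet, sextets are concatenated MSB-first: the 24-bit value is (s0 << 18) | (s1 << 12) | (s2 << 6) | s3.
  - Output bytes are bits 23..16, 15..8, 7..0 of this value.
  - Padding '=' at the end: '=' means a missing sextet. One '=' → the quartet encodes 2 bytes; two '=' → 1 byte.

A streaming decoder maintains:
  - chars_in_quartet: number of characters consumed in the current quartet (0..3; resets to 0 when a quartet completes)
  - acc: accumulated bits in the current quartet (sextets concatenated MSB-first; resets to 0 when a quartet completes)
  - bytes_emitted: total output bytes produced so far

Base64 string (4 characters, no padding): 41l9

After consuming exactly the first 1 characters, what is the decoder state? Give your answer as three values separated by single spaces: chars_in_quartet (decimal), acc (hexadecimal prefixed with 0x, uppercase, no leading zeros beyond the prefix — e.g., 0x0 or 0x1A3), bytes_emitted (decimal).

Answer: 1 0x38 0

Derivation:
After char 0 ('4'=56): chars_in_quartet=1 acc=0x38 bytes_emitted=0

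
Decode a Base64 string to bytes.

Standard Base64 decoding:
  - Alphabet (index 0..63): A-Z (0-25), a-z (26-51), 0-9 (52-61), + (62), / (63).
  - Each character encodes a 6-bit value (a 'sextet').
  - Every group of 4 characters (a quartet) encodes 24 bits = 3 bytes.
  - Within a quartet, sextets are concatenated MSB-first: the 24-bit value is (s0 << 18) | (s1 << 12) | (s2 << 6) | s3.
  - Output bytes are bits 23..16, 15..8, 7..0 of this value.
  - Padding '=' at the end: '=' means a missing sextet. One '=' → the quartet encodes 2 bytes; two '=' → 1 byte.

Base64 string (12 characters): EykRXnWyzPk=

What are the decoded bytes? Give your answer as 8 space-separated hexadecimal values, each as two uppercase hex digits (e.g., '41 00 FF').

Answer: 13 29 11 5E 75 B2 CC F9

Derivation:
After char 0 ('E'=4): chars_in_quartet=1 acc=0x4 bytes_emitted=0
After char 1 ('y'=50): chars_in_quartet=2 acc=0x132 bytes_emitted=0
After char 2 ('k'=36): chars_in_quartet=3 acc=0x4CA4 bytes_emitted=0
After char 3 ('R'=17): chars_in_quartet=4 acc=0x132911 -> emit 13 29 11, reset; bytes_emitted=3
After char 4 ('X'=23): chars_in_quartet=1 acc=0x17 bytes_emitted=3
After char 5 ('n'=39): chars_in_quartet=2 acc=0x5E7 bytes_emitted=3
After char 6 ('W'=22): chars_in_quartet=3 acc=0x179D6 bytes_emitted=3
After char 7 ('y'=50): chars_in_quartet=4 acc=0x5E75B2 -> emit 5E 75 B2, reset; bytes_emitted=6
After char 8 ('z'=51): chars_in_quartet=1 acc=0x33 bytes_emitted=6
After char 9 ('P'=15): chars_in_quartet=2 acc=0xCCF bytes_emitted=6
After char 10 ('k'=36): chars_in_quartet=3 acc=0x333E4 bytes_emitted=6
Padding '=': partial quartet acc=0x333E4 -> emit CC F9; bytes_emitted=8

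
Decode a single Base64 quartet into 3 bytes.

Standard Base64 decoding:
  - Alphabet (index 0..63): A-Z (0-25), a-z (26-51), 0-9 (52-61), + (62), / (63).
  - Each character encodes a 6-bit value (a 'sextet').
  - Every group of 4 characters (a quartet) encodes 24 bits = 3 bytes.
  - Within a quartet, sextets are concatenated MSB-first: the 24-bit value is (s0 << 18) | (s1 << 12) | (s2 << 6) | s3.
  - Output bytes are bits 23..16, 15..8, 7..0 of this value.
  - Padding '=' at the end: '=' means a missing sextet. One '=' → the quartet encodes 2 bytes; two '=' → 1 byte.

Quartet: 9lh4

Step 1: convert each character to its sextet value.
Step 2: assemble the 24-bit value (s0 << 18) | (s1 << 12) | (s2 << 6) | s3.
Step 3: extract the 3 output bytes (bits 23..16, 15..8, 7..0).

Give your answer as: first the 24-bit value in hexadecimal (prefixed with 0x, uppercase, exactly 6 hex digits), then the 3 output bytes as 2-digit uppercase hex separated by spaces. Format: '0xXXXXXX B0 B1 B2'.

Sextets: 9=61, l=37, h=33, 4=56
24-bit: (61<<18) | (37<<12) | (33<<6) | 56
      = 0xF40000 | 0x025000 | 0x000840 | 0x000038
      = 0xF65878
Bytes: (v>>16)&0xFF=F6, (v>>8)&0xFF=58, v&0xFF=78

Answer: 0xF65878 F6 58 78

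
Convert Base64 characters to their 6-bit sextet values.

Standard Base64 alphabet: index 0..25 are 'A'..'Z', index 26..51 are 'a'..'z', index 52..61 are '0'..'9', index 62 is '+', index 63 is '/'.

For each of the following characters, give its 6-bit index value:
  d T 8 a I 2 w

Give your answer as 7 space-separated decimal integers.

'd': a..z range, 26 + ord('d') − ord('a') = 29
'T': A..Z range, ord('T') − ord('A') = 19
'8': 0..9 range, 52 + ord('8') − ord('0') = 60
'a': a..z range, 26 + ord('a') − ord('a') = 26
'I': A..Z range, ord('I') − ord('A') = 8
'2': 0..9 range, 52 + ord('2') − ord('0') = 54
'w': a..z range, 26 + ord('w') − ord('a') = 48

Answer: 29 19 60 26 8 54 48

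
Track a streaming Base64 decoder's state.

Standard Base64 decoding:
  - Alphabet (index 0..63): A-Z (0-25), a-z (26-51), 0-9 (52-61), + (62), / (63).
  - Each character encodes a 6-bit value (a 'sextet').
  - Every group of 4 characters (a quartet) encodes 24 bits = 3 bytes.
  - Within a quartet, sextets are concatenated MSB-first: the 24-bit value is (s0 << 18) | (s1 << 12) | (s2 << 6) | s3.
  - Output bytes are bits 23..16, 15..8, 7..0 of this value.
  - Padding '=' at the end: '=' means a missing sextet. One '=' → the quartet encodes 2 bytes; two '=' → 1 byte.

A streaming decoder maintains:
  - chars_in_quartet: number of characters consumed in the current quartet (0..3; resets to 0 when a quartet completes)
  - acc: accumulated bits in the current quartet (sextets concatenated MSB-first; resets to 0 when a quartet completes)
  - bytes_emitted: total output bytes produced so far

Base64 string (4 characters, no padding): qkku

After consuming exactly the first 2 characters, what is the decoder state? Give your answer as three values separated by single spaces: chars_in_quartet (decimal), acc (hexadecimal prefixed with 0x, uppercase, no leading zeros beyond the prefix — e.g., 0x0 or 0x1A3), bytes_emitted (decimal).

Answer: 2 0xAA4 0

Derivation:
After char 0 ('q'=42): chars_in_quartet=1 acc=0x2A bytes_emitted=0
After char 1 ('k'=36): chars_in_quartet=2 acc=0xAA4 bytes_emitted=0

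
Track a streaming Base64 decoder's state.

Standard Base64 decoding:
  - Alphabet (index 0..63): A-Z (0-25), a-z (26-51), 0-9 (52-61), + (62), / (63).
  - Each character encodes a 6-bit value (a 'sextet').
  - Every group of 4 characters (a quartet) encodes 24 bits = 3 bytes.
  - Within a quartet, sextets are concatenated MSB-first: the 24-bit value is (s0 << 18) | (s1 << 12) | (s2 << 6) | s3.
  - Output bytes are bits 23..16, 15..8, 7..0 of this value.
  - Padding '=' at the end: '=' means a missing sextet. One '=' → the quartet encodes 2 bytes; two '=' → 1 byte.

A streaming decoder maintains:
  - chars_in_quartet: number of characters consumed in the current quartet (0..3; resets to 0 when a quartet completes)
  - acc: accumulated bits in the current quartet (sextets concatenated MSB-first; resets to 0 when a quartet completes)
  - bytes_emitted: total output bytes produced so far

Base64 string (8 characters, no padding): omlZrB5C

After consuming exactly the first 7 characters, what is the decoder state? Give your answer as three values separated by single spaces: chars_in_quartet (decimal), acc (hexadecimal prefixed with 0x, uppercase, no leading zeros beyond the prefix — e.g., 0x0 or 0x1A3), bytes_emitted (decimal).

Answer: 3 0x2B079 3

Derivation:
After char 0 ('o'=40): chars_in_quartet=1 acc=0x28 bytes_emitted=0
After char 1 ('m'=38): chars_in_quartet=2 acc=0xA26 bytes_emitted=0
After char 2 ('l'=37): chars_in_quartet=3 acc=0x289A5 bytes_emitted=0
After char 3 ('Z'=25): chars_in_quartet=4 acc=0xA26959 -> emit A2 69 59, reset; bytes_emitted=3
After char 4 ('r'=43): chars_in_quartet=1 acc=0x2B bytes_emitted=3
After char 5 ('B'=1): chars_in_quartet=2 acc=0xAC1 bytes_emitted=3
After char 6 ('5'=57): chars_in_quartet=3 acc=0x2B079 bytes_emitted=3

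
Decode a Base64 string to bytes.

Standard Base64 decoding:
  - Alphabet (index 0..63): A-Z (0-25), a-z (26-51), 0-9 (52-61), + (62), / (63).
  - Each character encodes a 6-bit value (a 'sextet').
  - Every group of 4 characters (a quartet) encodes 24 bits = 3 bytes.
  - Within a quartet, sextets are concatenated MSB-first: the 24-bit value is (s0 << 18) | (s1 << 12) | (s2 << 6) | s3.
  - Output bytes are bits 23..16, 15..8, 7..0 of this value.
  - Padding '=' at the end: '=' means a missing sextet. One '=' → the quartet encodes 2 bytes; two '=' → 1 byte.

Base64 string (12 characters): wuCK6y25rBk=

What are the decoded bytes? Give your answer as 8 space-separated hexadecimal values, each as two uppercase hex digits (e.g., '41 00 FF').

After char 0 ('w'=48): chars_in_quartet=1 acc=0x30 bytes_emitted=0
After char 1 ('u'=46): chars_in_quartet=2 acc=0xC2E bytes_emitted=0
After char 2 ('C'=2): chars_in_quartet=3 acc=0x30B82 bytes_emitted=0
After char 3 ('K'=10): chars_in_quartet=4 acc=0xC2E08A -> emit C2 E0 8A, reset; bytes_emitted=3
After char 4 ('6'=58): chars_in_quartet=1 acc=0x3A bytes_emitted=3
After char 5 ('y'=50): chars_in_quartet=2 acc=0xEB2 bytes_emitted=3
After char 6 ('2'=54): chars_in_quartet=3 acc=0x3ACB6 bytes_emitted=3
After char 7 ('5'=57): chars_in_quartet=4 acc=0xEB2DB9 -> emit EB 2D B9, reset; bytes_emitted=6
After char 8 ('r'=43): chars_in_quartet=1 acc=0x2B bytes_emitted=6
After char 9 ('B'=1): chars_in_quartet=2 acc=0xAC1 bytes_emitted=6
After char 10 ('k'=36): chars_in_quartet=3 acc=0x2B064 bytes_emitted=6
Padding '=': partial quartet acc=0x2B064 -> emit AC 19; bytes_emitted=8

Answer: C2 E0 8A EB 2D B9 AC 19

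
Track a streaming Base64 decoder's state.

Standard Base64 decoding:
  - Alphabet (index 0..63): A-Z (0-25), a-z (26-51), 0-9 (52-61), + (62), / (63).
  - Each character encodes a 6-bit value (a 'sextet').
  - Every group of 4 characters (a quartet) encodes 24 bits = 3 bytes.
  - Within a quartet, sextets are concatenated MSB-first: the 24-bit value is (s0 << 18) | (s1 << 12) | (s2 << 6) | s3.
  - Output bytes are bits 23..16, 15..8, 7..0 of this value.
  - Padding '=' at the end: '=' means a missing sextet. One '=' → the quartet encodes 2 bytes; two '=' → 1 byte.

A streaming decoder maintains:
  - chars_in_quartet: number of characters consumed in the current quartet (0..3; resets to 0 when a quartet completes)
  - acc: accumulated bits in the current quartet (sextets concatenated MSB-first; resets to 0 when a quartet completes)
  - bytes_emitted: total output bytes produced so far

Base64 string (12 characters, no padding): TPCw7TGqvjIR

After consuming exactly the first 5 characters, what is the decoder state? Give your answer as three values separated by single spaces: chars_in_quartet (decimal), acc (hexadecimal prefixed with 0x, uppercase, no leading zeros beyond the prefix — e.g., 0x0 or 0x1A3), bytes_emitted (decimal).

After char 0 ('T'=19): chars_in_quartet=1 acc=0x13 bytes_emitted=0
After char 1 ('P'=15): chars_in_quartet=2 acc=0x4CF bytes_emitted=0
After char 2 ('C'=2): chars_in_quartet=3 acc=0x133C2 bytes_emitted=0
After char 3 ('w'=48): chars_in_quartet=4 acc=0x4CF0B0 -> emit 4C F0 B0, reset; bytes_emitted=3
After char 4 ('7'=59): chars_in_quartet=1 acc=0x3B bytes_emitted=3

Answer: 1 0x3B 3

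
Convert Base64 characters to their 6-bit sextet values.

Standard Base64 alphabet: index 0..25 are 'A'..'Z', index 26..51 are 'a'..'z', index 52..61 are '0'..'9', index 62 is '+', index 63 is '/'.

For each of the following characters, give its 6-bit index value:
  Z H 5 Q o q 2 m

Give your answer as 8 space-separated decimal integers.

Answer: 25 7 57 16 40 42 54 38

Derivation:
'Z': A..Z range, ord('Z') − ord('A') = 25
'H': A..Z range, ord('H') − ord('A') = 7
'5': 0..9 range, 52 + ord('5') − ord('0') = 57
'Q': A..Z range, ord('Q') − ord('A') = 16
'o': a..z range, 26 + ord('o') − ord('a') = 40
'q': a..z range, 26 + ord('q') − ord('a') = 42
'2': 0..9 range, 52 + ord('2') − ord('0') = 54
'm': a..z range, 26 + ord('m') − ord('a') = 38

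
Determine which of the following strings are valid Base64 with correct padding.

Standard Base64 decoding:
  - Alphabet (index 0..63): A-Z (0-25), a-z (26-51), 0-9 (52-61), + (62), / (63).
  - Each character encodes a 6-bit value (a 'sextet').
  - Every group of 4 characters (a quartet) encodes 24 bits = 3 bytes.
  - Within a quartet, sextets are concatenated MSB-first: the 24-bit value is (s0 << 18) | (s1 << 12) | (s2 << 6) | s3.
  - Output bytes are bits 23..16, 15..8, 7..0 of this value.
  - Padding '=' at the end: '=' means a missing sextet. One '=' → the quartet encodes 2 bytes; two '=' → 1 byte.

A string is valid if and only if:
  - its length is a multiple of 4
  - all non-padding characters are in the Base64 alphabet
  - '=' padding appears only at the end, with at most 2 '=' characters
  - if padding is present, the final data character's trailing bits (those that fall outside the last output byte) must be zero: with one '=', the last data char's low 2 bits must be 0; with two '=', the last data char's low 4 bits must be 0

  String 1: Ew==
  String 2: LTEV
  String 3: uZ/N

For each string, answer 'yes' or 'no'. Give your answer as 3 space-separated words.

String 1: 'Ew==' → valid
String 2: 'LTEV' → valid
String 3: 'uZ/N' → valid

Answer: yes yes yes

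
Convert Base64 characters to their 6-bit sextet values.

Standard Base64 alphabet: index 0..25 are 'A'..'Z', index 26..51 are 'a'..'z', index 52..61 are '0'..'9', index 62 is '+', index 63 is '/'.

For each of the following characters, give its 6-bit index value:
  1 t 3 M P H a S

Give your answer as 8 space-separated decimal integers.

'1': 0..9 range, 52 + ord('1') − ord('0') = 53
't': a..z range, 26 + ord('t') − ord('a') = 45
'3': 0..9 range, 52 + ord('3') − ord('0') = 55
'M': A..Z range, ord('M') − ord('A') = 12
'P': A..Z range, ord('P') − ord('A') = 15
'H': A..Z range, ord('H') − ord('A') = 7
'a': a..z range, 26 + ord('a') − ord('a') = 26
'S': A..Z range, ord('S') − ord('A') = 18

Answer: 53 45 55 12 15 7 26 18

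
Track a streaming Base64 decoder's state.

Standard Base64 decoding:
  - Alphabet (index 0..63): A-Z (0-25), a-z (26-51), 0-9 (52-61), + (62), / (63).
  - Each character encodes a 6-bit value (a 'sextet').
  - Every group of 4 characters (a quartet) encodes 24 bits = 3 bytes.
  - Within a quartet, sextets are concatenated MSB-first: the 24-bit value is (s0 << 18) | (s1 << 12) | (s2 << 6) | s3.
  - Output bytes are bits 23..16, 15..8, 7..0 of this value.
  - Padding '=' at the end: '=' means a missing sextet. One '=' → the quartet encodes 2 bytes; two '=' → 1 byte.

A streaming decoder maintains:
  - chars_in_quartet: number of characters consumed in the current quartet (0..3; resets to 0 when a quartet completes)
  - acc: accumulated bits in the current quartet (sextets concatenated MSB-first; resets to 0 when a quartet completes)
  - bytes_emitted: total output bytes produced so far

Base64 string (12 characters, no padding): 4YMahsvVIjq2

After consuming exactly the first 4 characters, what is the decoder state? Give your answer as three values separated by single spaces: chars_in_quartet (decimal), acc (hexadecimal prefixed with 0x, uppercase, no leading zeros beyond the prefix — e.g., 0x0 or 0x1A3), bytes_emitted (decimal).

Answer: 0 0x0 3

Derivation:
After char 0 ('4'=56): chars_in_quartet=1 acc=0x38 bytes_emitted=0
After char 1 ('Y'=24): chars_in_quartet=2 acc=0xE18 bytes_emitted=0
After char 2 ('M'=12): chars_in_quartet=3 acc=0x3860C bytes_emitted=0
After char 3 ('a'=26): chars_in_quartet=4 acc=0xE1831A -> emit E1 83 1A, reset; bytes_emitted=3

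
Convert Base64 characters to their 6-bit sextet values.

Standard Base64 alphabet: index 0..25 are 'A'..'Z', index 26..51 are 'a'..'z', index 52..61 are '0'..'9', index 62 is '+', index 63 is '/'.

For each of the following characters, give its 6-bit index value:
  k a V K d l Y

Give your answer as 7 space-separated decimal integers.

Answer: 36 26 21 10 29 37 24

Derivation:
'k': a..z range, 26 + ord('k') − ord('a') = 36
'a': a..z range, 26 + ord('a') − ord('a') = 26
'V': A..Z range, ord('V') − ord('A') = 21
'K': A..Z range, ord('K') − ord('A') = 10
'd': a..z range, 26 + ord('d') − ord('a') = 29
'l': a..z range, 26 + ord('l') − ord('a') = 37
'Y': A..Z range, ord('Y') − ord('A') = 24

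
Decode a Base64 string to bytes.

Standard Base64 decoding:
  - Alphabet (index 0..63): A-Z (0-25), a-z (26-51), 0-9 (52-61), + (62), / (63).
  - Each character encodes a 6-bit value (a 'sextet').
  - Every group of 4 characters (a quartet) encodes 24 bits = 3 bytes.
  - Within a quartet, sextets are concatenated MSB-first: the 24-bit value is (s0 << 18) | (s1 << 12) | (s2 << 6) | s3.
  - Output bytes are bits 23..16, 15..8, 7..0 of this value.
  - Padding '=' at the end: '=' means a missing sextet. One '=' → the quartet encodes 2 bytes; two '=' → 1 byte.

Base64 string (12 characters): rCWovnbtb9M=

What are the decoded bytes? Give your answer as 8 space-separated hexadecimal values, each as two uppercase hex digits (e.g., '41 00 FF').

Answer: AC 25 A8 BE 76 ED 6F D3

Derivation:
After char 0 ('r'=43): chars_in_quartet=1 acc=0x2B bytes_emitted=0
After char 1 ('C'=2): chars_in_quartet=2 acc=0xAC2 bytes_emitted=0
After char 2 ('W'=22): chars_in_quartet=3 acc=0x2B096 bytes_emitted=0
After char 3 ('o'=40): chars_in_quartet=4 acc=0xAC25A8 -> emit AC 25 A8, reset; bytes_emitted=3
After char 4 ('v'=47): chars_in_quartet=1 acc=0x2F bytes_emitted=3
After char 5 ('n'=39): chars_in_quartet=2 acc=0xBE7 bytes_emitted=3
After char 6 ('b'=27): chars_in_quartet=3 acc=0x2F9DB bytes_emitted=3
After char 7 ('t'=45): chars_in_quartet=4 acc=0xBE76ED -> emit BE 76 ED, reset; bytes_emitted=6
After char 8 ('b'=27): chars_in_quartet=1 acc=0x1B bytes_emitted=6
After char 9 ('9'=61): chars_in_quartet=2 acc=0x6FD bytes_emitted=6
After char 10 ('M'=12): chars_in_quartet=3 acc=0x1BF4C bytes_emitted=6
Padding '=': partial quartet acc=0x1BF4C -> emit 6F D3; bytes_emitted=8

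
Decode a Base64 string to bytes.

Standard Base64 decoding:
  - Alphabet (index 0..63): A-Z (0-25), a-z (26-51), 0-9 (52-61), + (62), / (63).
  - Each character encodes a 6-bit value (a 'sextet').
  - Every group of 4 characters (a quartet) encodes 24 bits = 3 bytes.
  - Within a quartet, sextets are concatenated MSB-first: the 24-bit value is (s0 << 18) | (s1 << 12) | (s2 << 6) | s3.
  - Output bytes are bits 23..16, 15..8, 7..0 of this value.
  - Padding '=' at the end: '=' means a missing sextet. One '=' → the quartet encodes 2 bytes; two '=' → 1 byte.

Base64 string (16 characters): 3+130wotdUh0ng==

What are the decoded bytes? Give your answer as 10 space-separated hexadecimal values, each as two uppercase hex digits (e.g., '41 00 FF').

After char 0 ('3'=55): chars_in_quartet=1 acc=0x37 bytes_emitted=0
After char 1 ('+'=62): chars_in_quartet=2 acc=0xDFE bytes_emitted=0
After char 2 ('1'=53): chars_in_quartet=3 acc=0x37FB5 bytes_emitted=0
After char 3 ('3'=55): chars_in_quartet=4 acc=0xDFED77 -> emit DF ED 77, reset; bytes_emitted=3
After char 4 ('0'=52): chars_in_quartet=1 acc=0x34 bytes_emitted=3
After char 5 ('w'=48): chars_in_quartet=2 acc=0xD30 bytes_emitted=3
After char 6 ('o'=40): chars_in_quartet=3 acc=0x34C28 bytes_emitted=3
After char 7 ('t'=45): chars_in_quartet=4 acc=0xD30A2D -> emit D3 0A 2D, reset; bytes_emitted=6
After char 8 ('d'=29): chars_in_quartet=1 acc=0x1D bytes_emitted=6
After char 9 ('U'=20): chars_in_quartet=2 acc=0x754 bytes_emitted=6
After char 10 ('h'=33): chars_in_quartet=3 acc=0x1D521 bytes_emitted=6
After char 11 ('0'=52): chars_in_quartet=4 acc=0x754874 -> emit 75 48 74, reset; bytes_emitted=9
After char 12 ('n'=39): chars_in_quartet=1 acc=0x27 bytes_emitted=9
After char 13 ('g'=32): chars_in_quartet=2 acc=0x9E0 bytes_emitted=9
Padding '==': partial quartet acc=0x9E0 -> emit 9E; bytes_emitted=10

Answer: DF ED 77 D3 0A 2D 75 48 74 9E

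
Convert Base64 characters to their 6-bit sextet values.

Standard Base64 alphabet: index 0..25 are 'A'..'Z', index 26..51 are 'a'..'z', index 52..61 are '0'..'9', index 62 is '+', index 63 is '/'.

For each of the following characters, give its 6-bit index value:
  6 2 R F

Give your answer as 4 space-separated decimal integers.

Answer: 58 54 17 5

Derivation:
'6': 0..9 range, 52 + ord('6') − ord('0') = 58
'2': 0..9 range, 52 + ord('2') − ord('0') = 54
'R': A..Z range, ord('R') − ord('A') = 17
'F': A..Z range, ord('F') − ord('A') = 5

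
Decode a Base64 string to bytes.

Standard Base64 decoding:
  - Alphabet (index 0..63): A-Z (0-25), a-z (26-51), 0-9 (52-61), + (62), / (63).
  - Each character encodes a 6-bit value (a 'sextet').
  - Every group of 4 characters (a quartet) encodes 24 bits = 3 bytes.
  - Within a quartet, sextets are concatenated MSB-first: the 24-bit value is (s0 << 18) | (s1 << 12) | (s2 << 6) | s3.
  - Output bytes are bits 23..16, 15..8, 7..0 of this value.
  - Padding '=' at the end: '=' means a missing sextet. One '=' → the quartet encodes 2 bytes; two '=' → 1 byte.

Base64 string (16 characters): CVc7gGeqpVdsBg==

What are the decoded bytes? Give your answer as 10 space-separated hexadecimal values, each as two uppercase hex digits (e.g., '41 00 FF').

Answer: 09 57 3B 80 67 AA A5 57 6C 06

Derivation:
After char 0 ('C'=2): chars_in_quartet=1 acc=0x2 bytes_emitted=0
After char 1 ('V'=21): chars_in_quartet=2 acc=0x95 bytes_emitted=0
After char 2 ('c'=28): chars_in_quartet=3 acc=0x255C bytes_emitted=0
After char 3 ('7'=59): chars_in_quartet=4 acc=0x9573B -> emit 09 57 3B, reset; bytes_emitted=3
After char 4 ('g'=32): chars_in_quartet=1 acc=0x20 bytes_emitted=3
After char 5 ('G'=6): chars_in_quartet=2 acc=0x806 bytes_emitted=3
After char 6 ('e'=30): chars_in_quartet=3 acc=0x2019E bytes_emitted=3
After char 7 ('q'=42): chars_in_quartet=4 acc=0x8067AA -> emit 80 67 AA, reset; bytes_emitted=6
After char 8 ('p'=41): chars_in_quartet=1 acc=0x29 bytes_emitted=6
After char 9 ('V'=21): chars_in_quartet=2 acc=0xA55 bytes_emitted=6
After char 10 ('d'=29): chars_in_quartet=3 acc=0x2955D bytes_emitted=6
After char 11 ('s'=44): chars_in_quartet=4 acc=0xA5576C -> emit A5 57 6C, reset; bytes_emitted=9
After char 12 ('B'=1): chars_in_quartet=1 acc=0x1 bytes_emitted=9
After char 13 ('g'=32): chars_in_quartet=2 acc=0x60 bytes_emitted=9
Padding '==': partial quartet acc=0x60 -> emit 06; bytes_emitted=10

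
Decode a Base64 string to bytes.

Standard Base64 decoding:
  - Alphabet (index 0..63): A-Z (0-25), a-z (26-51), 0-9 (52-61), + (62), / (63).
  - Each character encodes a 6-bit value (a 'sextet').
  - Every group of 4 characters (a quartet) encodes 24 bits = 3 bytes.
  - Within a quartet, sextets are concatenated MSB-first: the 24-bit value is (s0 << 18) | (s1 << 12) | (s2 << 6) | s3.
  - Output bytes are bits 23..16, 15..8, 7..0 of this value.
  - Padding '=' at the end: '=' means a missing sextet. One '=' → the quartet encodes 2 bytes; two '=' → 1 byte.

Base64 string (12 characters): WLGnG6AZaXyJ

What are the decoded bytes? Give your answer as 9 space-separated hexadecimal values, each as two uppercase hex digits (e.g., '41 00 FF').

Answer: 58 B1 A7 1B A0 19 69 7C 89

Derivation:
After char 0 ('W'=22): chars_in_quartet=1 acc=0x16 bytes_emitted=0
After char 1 ('L'=11): chars_in_quartet=2 acc=0x58B bytes_emitted=0
After char 2 ('G'=6): chars_in_quartet=3 acc=0x162C6 bytes_emitted=0
After char 3 ('n'=39): chars_in_quartet=4 acc=0x58B1A7 -> emit 58 B1 A7, reset; bytes_emitted=3
After char 4 ('G'=6): chars_in_quartet=1 acc=0x6 bytes_emitted=3
After char 5 ('6'=58): chars_in_quartet=2 acc=0x1BA bytes_emitted=3
After char 6 ('A'=0): chars_in_quartet=3 acc=0x6E80 bytes_emitted=3
After char 7 ('Z'=25): chars_in_quartet=4 acc=0x1BA019 -> emit 1B A0 19, reset; bytes_emitted=6
After char 8 ('a'=26): chars_in_quartet=1 acc=0x1A bytes_emitted=6
After char 9 ('X'=23): chars_in_quartet=2 acc=0x697 bytes_emitted=6
After char 10 ('y'=50): chars_in_quartet=3 acc=0x1A5F2 bytes_emitted=6
After char 11 ('J'=9): chars_in_quartet=4 acc=0x697C89 -> emit 69 7C 89, reset; bytes_emitted=9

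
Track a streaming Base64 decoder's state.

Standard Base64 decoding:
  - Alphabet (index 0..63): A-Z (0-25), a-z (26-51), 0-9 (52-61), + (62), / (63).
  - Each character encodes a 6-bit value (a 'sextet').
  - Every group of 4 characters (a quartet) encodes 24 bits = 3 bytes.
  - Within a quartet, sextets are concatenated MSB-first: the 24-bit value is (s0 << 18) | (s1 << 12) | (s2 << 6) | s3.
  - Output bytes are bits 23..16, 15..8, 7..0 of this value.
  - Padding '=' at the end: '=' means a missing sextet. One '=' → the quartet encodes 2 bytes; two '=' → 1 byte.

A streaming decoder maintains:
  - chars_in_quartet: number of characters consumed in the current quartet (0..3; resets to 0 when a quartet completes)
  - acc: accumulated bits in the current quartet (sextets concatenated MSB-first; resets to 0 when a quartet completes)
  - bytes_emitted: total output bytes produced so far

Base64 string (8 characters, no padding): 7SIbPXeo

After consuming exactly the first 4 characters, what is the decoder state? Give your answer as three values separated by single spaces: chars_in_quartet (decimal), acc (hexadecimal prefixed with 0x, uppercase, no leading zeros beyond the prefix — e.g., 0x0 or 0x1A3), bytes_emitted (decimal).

After char 0 ('7'=59): chars_in_quartet=1 acc=0x3B bytes_emitted=0
After char 1 ('S'=18): chars_in_quartet=2 acc=0xED2 bytes_emitted=0
After char 2 ('I'=8): chars_in_quartet=3 acc=0x3B488 bytes_emitted=0
After char 3 ('b'=27): chars_in_quartet=4 acc=0xED221B -> emit ED 22 1B, reset; bytes_emitted=3

Answer: 0 0x0 3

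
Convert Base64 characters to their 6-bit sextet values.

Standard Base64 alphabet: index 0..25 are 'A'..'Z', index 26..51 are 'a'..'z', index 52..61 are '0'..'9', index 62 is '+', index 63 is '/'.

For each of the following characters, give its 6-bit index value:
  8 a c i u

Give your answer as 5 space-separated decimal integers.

'8': 0..9 range, 52 + ord('8') − ord('0') = 60
'a': a..z range, 26 + ord('a') − ord('a') = 26
'c': a..z range, 26 + ord('c') − ord('a') = 28
'i': a..z range, 26 + ord('i') − ord('a') = 34
'u': a..z range, 26 + ord('u') − ord('a') = 46

Answer: 60 26 28 34 46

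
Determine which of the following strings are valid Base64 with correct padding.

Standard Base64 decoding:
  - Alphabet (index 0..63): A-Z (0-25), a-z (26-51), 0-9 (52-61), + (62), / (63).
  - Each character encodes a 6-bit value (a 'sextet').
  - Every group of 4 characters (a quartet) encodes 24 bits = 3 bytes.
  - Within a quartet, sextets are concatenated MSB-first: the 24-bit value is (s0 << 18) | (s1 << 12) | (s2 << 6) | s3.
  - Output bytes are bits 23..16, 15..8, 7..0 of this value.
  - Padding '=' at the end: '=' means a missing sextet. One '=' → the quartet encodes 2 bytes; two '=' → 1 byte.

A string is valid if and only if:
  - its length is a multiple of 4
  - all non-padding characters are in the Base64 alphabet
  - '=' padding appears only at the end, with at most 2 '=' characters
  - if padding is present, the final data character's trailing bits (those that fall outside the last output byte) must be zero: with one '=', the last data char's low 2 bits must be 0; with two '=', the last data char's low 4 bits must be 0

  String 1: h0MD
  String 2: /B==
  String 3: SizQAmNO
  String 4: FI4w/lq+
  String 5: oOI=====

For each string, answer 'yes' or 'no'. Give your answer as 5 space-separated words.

Answer: yes no yes yes no

Derivation:
String 1: 'h0MD' → valid
String 2: '/B==' → invalid (bad trailing bits)
String 3: 'SizQAmNO' → valid
String 4: 'FI4w/lq+' → valid
String 5: 'oOI=====' → invalid (5 pad chars (max 2))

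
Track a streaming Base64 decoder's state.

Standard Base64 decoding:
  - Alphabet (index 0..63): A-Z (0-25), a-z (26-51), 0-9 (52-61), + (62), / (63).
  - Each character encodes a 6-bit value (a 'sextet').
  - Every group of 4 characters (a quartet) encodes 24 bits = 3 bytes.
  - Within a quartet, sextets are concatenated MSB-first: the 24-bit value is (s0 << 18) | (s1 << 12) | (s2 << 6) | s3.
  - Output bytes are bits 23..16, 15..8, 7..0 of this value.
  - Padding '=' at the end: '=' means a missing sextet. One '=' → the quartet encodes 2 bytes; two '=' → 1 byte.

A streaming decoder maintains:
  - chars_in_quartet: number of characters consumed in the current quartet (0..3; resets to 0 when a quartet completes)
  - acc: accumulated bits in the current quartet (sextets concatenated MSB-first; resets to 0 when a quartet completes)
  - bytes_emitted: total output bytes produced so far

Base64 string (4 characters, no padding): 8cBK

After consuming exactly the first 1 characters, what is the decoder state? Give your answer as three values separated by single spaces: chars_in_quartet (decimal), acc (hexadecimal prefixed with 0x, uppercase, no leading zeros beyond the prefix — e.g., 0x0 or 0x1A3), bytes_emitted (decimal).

After char 0 ('8'=60): chars_in_quartet=1 acc=0x3C bytes_emitted=0

Answer: 1 0x3C 0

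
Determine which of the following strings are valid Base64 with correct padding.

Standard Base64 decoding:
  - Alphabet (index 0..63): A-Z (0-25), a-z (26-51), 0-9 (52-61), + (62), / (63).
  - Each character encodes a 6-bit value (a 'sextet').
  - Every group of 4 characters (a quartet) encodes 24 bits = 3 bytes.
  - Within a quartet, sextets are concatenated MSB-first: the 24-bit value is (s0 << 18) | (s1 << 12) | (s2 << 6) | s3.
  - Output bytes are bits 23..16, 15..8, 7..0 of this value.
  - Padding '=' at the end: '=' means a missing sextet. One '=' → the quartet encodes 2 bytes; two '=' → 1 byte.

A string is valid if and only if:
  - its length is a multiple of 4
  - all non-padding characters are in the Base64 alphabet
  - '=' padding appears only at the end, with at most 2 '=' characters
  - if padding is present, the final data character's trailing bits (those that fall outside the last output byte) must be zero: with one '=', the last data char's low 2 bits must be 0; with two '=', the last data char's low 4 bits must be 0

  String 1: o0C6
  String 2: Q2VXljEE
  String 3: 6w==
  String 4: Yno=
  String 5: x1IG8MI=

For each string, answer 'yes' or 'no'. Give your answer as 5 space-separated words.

String 1: 'o0C6' → valid
String 2: 'Q2VXljEE' → valid
String 3: '6w==' → valid
String 4: 'Yno=' → valid
String 5: 'x1IG8MI=' → valid

Answer: yes yes yes yes yes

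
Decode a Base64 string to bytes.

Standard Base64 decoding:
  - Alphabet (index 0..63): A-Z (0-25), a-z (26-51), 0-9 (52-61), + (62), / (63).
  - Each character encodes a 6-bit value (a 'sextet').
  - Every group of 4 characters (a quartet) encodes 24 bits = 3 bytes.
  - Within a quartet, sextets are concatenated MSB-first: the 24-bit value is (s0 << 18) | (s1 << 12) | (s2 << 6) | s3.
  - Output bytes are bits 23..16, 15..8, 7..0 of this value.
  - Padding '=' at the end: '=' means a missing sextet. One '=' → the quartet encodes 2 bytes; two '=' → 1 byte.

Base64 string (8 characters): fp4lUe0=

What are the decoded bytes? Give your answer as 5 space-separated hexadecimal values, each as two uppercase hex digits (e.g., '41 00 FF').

Answer: 7E 9E 25 51 ED

Derivation:
After char 0 ('f'=31): chars_in_quartet=1 acc=0x1F bytes_emitted=0
After char 1 ('p'=41): chars_in_quartet=2 acc=0x7E9 bytes_emitted=0
After char 2 ('4'=56): chars_in_quartet=3 acc=0x1FA78 bytes_emitted=0
After char 3 ('l'=37): chars_in_quartet=4 acc=0x7E9E25 -> emit 7E 9E 25, reset; bytes_emitted=3
After char 4 ('U'=20): chars_in_quartet=1 acc=0x14 bytes_emitted=3
After char 5 ('e'=30): chars_in_quartet=2 acc=0x51E bytes_emitted=3
After char 6 ('0'=52): chars_in_quartet=3 acc=0x147B4 bytes_emitted=3
Padding '=': partial quartet acc=0x147B4 -> emit 51 ED; bytes_emitted=5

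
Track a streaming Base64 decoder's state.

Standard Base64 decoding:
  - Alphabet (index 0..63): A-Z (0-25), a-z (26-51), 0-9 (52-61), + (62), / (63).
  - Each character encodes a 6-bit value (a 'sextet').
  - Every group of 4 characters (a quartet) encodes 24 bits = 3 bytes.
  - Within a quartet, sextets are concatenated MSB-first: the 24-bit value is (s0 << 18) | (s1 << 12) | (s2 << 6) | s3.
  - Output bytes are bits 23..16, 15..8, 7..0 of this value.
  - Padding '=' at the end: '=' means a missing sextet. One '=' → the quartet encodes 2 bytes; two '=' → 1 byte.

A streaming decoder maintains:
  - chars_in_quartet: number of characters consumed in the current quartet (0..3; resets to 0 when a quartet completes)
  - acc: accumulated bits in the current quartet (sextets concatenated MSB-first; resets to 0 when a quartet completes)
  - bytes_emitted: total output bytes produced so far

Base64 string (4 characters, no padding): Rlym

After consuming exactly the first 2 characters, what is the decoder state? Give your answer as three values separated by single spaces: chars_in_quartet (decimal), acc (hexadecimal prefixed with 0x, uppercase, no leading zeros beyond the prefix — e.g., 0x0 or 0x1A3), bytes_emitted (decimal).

After char 0 ('R'=17): chars_in_quartet=1 acc=0x11 bytes_emitted=0
After char 1 ('l'=37): chars_in_quartet=2 acc=0x465 bytes_emitted=0

Answer: 2 0x465 0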